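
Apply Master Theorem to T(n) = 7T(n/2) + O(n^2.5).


a=7, b=2, c=2.5. log_2(7)=2.807 > c=2.5. Case 1: O(n^log_b(a)) = O(n^2.807)
Complexity: O(n^2.807)


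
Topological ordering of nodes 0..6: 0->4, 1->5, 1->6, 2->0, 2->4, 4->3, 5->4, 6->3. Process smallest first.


Kahn's algorithm, process smallest node first
Order: [1, 2, 0, 5, 4, 6, 3]


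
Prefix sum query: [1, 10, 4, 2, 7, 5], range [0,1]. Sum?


Prefix sums: [0, 1, 11, 15, 17, 24, 29]
Sum[0..1] = prefix[2] - prefix[0] = 11 - 0 = 11


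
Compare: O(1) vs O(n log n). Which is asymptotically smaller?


constant grows slower than linearithmic
O(1) is asymptotically smaller; O(n log n) grows faster


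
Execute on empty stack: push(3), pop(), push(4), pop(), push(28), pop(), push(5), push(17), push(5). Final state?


push(3) -> [3]
pop() returns 3 -> []
push(4) -> [4]
pop() returns 4 -> []
push(28) -> [28]
pop() returns 28 -> []
push(5) -> [5]
push(17) -> [5, 17]
push(5) -> [5, 17, 5]
Final stack (bottom to top): [5, 17, 5]


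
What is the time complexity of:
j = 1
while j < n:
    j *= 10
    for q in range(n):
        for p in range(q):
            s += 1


Per nesting level: O(log n) * O(n) * O(n) [triangular over q] = O(n^2 log n)
Complexity: O(n^2 log n)


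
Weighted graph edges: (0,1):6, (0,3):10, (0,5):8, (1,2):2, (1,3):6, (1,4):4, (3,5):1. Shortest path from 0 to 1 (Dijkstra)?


Dijkstra from 0:
Distances: {0: 0, 1: 6, 2: 8, 3: 9, 4: 10, 5: 8}
Shortest distance to 1 = 6, path = [0, 1]


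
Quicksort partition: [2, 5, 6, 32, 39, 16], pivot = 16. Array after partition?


Elements <= 16 go left of pivot.
Result: [2, 5, 6, 16, 39, 32], pivot at index 3


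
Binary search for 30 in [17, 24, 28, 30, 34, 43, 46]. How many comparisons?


Search for 30:
[0,6] mid=3 arr[3]=30
Total: 1 comparisons


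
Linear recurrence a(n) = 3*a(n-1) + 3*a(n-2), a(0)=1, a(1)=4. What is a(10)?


Build bottom-up:
...a(8)=44631, a(9)=169209, a(10)=3*169209+3*44631=641520


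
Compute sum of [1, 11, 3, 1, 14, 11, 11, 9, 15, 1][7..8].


Prefix sums: [0, 1, 12, 15, 16, 30, 41, 52, 61, 76, 77]
Sum[7..8] = prefix[9] - prefix[7] = 76 - 52 = 24


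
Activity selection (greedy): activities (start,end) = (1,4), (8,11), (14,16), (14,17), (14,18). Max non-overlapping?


Greedy: pick earliest-ending, then skip overlaps.
Selected (3 activities): [(1, 4), (8, 11), (14, 16)]


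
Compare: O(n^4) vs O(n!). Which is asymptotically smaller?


quartic grows slower than factorial
O(n^4) is asymptotically smaller; O(n!) grows faster


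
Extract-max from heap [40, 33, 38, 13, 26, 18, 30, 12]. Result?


Max = 40
Replace root with last, heapify down
Resulting heap: [38, 33, 30, 13, 26, 18, 12]


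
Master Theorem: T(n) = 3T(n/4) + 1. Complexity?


a=3, b=4, c=0. log_4(3)=0.792 > c=0. Case 1: O(n^log_b(a)) = O(n^0.792)
Complexity: O(n^0.792)


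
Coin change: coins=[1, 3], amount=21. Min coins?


dp[0]=0; dp[i]=1+min(dp[i-c] for c in coins)
...dp[16]=6, dp[17]=7, dp[18]=6, dp[19]=7, dp[20]=8, dp[21]=7
Minimum coins for 21 = 7


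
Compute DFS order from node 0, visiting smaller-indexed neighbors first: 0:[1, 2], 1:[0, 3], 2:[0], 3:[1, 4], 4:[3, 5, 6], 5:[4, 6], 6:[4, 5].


DFS stack-based: start with [0]
Visit order: [0, 1, 3, 4, 5, 6, 2]


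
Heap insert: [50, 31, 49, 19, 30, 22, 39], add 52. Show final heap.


Append 52: [50, 31, 49, 19, 30, 22, 39, 52]
Bubble up: swap idx 7(52) with idx 3(19); swap idx 3(52) with idx 1(31); swap idx 1(52) with idx 0(50)
Result: [52, 50, 49, 31, 30, 22, 39, 19]


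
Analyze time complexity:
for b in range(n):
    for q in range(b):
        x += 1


Per nesting level: O(n) * O(n) [triangular over b] = O(n^2)
Complexity: O(n^2)


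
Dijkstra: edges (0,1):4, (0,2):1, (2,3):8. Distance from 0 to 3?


Dijkstra from 0:
Distances: {0: 0, 1: 4, 2: 1, 3: 9}
Shortest distance to 3 = 9, path = [0, 2, 3]


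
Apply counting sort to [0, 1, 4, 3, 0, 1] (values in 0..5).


Count array: [2, 2, 0, 1, 1, 0]
Reconstruct: [0, 0, 1, 1, 3, 4]


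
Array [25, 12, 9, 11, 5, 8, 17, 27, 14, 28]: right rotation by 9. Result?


Right rotate by 9: [12, 9, 11, 5, 8, 17, 27, 14, 28, 25]


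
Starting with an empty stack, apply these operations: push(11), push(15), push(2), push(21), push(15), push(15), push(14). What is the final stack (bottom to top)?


push(11) -> [11]
push(15) -> [11, 15]
push(2) -> [11, 15, 2]
push(21) -> [11, 15, 2, 21]
push(15) -> [11, 15, 2, 21, 15]
push(15) -> [11, 15, 2, 21, 15, 15]
push(14) -> [11, 15, 2, 21, 15, 15, 14]
Final stack (bottom to top): [11, 15, 2, 21, 15, 15, 14]


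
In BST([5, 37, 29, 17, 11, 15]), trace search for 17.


BST root = 5
Search for 17: compare at each node
Path: [5, 37, 29, 17]


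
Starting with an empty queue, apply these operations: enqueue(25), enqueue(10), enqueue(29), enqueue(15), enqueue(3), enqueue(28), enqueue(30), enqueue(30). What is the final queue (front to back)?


enqueue(25) -> [25]
enqueue(10) -> [25, 10]
enqueue(29) -> [25, 10, 29]
enqueue(15) -> [25, 10, 29, 15]
enqueue(3) -> [25, 10, 29, 15, 3]
enqueue(28) -> [25, 10, 29, 15, 3, 28]
enqueue(30) -> [25, 10, 29, 15, 3, 28, 30]
enqueue(30) -> [25, 10, 29, 15, 3, 28, 30, 30]
Final queue (front to back): [25, 10, 29, 15, 3, 28, 30, 30]


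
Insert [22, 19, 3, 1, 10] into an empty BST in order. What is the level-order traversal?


Root = 22; build tree by BST insertion.
Level-Order traversal: [22, 19, 3, 1, 10]


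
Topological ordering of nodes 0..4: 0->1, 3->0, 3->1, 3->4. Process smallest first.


Kahn's algorithm, process smallest node first
Order: [2, 3, 0, 1, 4]


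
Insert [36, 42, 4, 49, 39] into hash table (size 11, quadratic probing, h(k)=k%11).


Insertions: 36->slot 3; 42->slot 9; 4->slot 4; 49->slot 5; 39->slot 6
Table: [None, None, None, 36, 4, 49, 39, None, None, 42, None]


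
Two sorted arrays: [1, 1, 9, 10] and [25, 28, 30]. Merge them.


Compare heads, take smaller each step.
Merged: [1, 1, 9, 10, 25, 28, 30]


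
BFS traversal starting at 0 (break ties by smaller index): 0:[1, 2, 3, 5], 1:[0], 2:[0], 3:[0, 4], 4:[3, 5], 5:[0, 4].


BFS queue: start with [0]
Visit order: [0, 1, 2, 3, 5, 4]


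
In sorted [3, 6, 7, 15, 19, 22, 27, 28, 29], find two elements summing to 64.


Two pointers: lo=0, hi=8
No pair sums to 64


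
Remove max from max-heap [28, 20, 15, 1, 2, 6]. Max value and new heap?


Max = 28
Replace root with last, heapify down
Resulting heap: [20, 6, 15, 1, 2]


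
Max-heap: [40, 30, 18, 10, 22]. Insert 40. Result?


Append 40: [40, 30, 18, 10, 22, 40]
Bubble up: swap idx 5(40) with idx 2(18)
Result: [40, 30, 40, 10, 22, 18]


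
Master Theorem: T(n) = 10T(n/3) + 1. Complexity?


a=10, b=3, c=0. log_3(10)=2.096 > c=0. Case 1: O(n^log_b(a)) = O(n^2.096)
Complexity: O(n^2.096)


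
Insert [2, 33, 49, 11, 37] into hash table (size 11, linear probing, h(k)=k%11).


Insertions: 2->slot 2; 33->slot 0; 49->slot 5; 11->slot 1; 37->slot 4
Table: [33, 11, 2, None, 37, 49, None, None, None, None, None]


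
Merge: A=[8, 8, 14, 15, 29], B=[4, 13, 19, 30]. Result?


Compare heads, take smaller each step.
Merged: [4, 8, 8, 13, 14, 15, 19, 29, 30]


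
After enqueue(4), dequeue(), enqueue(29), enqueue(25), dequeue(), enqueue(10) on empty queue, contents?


enqueue(4) -> [4]
dequeue() returns 4 -> []
enqueue(29) -> [29]
enqueue(25) -> [29, 25]
dequeue() returns 29 -> [25]
enqueue(10) -> [25, 10]
Final queue (front to back): [25, 10]


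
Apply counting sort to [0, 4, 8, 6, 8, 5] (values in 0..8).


Count array: [1, 0, 0, 0, 1, 1, 1, 0, 2]
Reconstruct: [0, 4, 5, 6, 8, 8]


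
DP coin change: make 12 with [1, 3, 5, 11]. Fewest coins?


dp[0]=0; dp[i]=1+min(dp[i-c] for c in coins)
...dp[7]=3, dp[8]=2, dp[9]=3, dp[10]=2, dp[11]=1, dp[12]=2
Minimum coins for 12 = 2


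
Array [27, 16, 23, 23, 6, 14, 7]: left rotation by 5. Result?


Left rotate by 5: [14, 7, 27, 16, 23, 23, 6]


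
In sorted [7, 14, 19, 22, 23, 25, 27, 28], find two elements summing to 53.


Two pointers: lo=0, hi=7
Found pair: (25, 28) summing to 53


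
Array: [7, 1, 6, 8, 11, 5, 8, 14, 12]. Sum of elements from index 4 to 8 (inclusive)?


Prefix sums: [0, 7, 8, 14, 22, 33, 38, 46, 60, 72]
Sum[4..8] = prefix[9] - prefix[4] = 72 - 22 = 50


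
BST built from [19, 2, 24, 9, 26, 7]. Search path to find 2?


BST root = 19
Search for 2: compare at each node
Path: [19, 2]


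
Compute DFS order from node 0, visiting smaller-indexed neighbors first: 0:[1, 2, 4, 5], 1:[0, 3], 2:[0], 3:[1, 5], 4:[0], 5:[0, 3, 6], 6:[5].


DFS stack-based: start with [0]
Visit order: [0, 1, 3, 5, 6, 2, 4]


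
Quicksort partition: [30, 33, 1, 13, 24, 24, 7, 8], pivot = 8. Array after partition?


Elements <= 8 go left of pivot.
Result: [1, 7, 8, 13, 24, 24, 33, 30], pivot at index 2


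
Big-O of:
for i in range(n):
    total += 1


Per nesting level: O(n) = O(n)
Complexity: O(n)


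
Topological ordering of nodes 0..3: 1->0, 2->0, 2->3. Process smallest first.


Kahn's algorithm, process smallest node first
Order: [1, 2, 0, 3]


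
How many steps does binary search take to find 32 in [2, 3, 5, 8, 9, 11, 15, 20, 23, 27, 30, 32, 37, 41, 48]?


Search for 32:
[0,14] mid=7 arr[7]=20
[8,14] mid=11 arr[11]=32
Total: 2 comparisons


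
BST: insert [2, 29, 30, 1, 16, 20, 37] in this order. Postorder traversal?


Root = 2; build tree by BST insertion.
Postorder traversal: [1, 20, 16, 37, 30, 29, 2]


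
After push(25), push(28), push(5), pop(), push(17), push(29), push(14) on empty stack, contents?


push(25) -> [25]
push(28) -> [25, 28]
push(5) -> [25, 28, 5]
pop() returns 5 -> [25, 28]
push(17) -> [25, 28, 17]
push(29) -> [25, 28, 17, 29]
push(14) -> [25, 28, 17, 29, 14]
Final stack (bottom to top): [25, 28, 17, 29, 14]


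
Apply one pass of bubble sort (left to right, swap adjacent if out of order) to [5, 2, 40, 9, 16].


After one pass: [2, 5, 9, 16, 40]


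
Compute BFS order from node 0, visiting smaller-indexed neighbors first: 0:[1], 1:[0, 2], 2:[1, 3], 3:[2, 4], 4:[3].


BFS queue: start with [0]
Visit order: [0, 1, 2, 3, 4]


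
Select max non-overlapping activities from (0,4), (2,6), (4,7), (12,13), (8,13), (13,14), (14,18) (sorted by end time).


Greedy: pick earliest-ending, then skip overlaps.
Selected (5 activities): [(0, 4), (4, 7), (12, 13), (13, 14), (14, 18)]


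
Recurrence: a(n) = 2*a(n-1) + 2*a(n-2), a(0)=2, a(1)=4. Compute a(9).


Build bottom-up:
...a(7)=1792, a(8)=4896, a(9)=2*4896+2*1792=13376


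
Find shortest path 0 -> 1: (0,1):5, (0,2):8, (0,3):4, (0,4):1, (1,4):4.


Dijkstra from 0:
Distances: {0: 0, 1: 5, 2: 8, 3: 4, 4: 1}
Shortest distance to 1 = 5, path = [0, 1]


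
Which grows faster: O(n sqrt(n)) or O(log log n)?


double-logarithmic grows slower than n^1.5
O(log log n) is asymptotically smaller; O(n sqrt(n)) grows faster


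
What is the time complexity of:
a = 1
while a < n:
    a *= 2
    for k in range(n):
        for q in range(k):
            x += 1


Per nesting level: O(log n) * O(n) * O(n) [triangular over k] = O(n^2 log n)
Complexity: O(n^2 log n)


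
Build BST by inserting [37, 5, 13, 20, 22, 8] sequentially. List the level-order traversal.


Root = 37; build tree by BST insertion.
Level-Order traversal: [37, 5, 13, 8, 20, 22]


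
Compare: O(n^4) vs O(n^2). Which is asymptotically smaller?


quadratic grows slower than quartic
O(n^2) is asymptotically smaller; O(n^4) grows faster


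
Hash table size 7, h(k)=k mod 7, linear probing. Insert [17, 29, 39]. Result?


Insertions: 17->slot 3; 29->slot 1; 39->slot 4
Table: [None, 29, None, 17, 39, None, None]


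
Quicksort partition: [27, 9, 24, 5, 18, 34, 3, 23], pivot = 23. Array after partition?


Elements <= 23 go left of pivot.
Result: [9, 5, 18, 3, 23, 34, 27, 24], pivot at index 4


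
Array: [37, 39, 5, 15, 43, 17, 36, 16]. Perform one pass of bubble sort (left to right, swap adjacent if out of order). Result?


After one pass: [37, 5, 15, 39, 17, 36, 16, 43]


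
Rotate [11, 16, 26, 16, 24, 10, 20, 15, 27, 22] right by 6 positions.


Right rotate by 6: [24, 10, 20, 15, 27, 22, 11, 16, 26, 16]


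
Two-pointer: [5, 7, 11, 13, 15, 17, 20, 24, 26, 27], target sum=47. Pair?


Two pointers: lo=0, hi=9
Found pair: (20, 27) summing to 47


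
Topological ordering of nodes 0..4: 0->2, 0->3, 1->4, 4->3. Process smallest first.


Kahn's algorithm, process smallest node first
Order: [0, 1, 2, 4, 3]


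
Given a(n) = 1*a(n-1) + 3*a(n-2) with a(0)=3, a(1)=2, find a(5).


Build bottom-up:
...a(3)=17, a(4)=50, a(5)=1*50+3*17=101


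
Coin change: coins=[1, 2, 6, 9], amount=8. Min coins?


dp[0]=0; dp[i]=1+min(dp[i-c] for c in coins)
...dp[3]=2, dp[4]=2, dp[5]=3, dp[6]=1, dp[7]=2, dp[8]=2
Minimum coins for 8 = 2


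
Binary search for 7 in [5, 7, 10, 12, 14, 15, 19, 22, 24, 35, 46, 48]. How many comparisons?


Search for 7:
[0,11] mid=5 arr[5]=15
[0,4] mid=2 arr[2]=10
[0,1] mid=0 arr[0]=5
[1,1] mid=1 arr[1]=7
Total: 4 comparisons


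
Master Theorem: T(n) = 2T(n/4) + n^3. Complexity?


a=2, b=4, c=3. log_4(2)=0.5 < c=3. Case 3: O(n^c) = O(n^3)
Complexity: O(n^3)


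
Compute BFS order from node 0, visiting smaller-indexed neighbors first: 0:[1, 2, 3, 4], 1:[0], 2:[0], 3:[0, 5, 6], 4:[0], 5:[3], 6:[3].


BFS queue: start with [0]
Visit order: [0, 1, 2, 3, 4, 5, 6]


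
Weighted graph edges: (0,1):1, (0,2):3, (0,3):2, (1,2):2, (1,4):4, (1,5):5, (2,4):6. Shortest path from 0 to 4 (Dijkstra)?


Dijkstra from 0:
Distances: {0: 0, 1: 1, 2: 3, 3: 2, 4: 5, 5: 6}
Shortest distance to 4 = 5, path = [0, 1, 4]


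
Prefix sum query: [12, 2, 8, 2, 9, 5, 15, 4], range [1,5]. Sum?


Prefix sums: [0, 12, 14, 22, 24, 33, 38, 53, 57]
Sum[1..5] = prefix[6] - prefix[1] = 38 - 12 = 26


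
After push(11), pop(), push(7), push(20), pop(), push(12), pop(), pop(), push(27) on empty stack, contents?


push(11) -> [11]
pop() returns 11 -> []
push(7) -> [7]
push(20) -> [7, 20]
pop() returns 20 -> [7]
push(12) -> [7, 12]
pop() returns 12 -> [7]
pop() returns 7 -> []
push(27) -> [27]
Final stack (bottom to top): [27]


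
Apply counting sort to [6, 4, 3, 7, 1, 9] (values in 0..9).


Count array: [0, 1, 0, 1, 1, 0, 1, 1, 0, 1]
Reconstruct: [1, 3, 4, 6, 7, 9]


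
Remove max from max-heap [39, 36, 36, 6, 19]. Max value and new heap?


Max = 39
Replace root with last, heapify down
Resulting heap: [36, 19, 36, 6]


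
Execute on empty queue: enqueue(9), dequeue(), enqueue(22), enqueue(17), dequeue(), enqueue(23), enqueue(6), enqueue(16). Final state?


enqueue(9) -> [9]
dequeue() returns 9 -> []
enqueue(22) -> [22]
enqueue(17) -> [22, 17]
dequeue() returns 22 -> [17]
enqueue(23) -> [17, 23]
enqueue(6) -> [17, 23, 6]
enqueue(16) -> [17, 23, 6, 16]
Final queue (front to back): [17, 23, 6, 16]


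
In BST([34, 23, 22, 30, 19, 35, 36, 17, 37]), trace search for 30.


BST root = 34
Search for 30: compare at each node
Path: [34, 23, 30]


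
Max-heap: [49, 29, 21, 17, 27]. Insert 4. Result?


Append 4: [49, 29, 21, 17, 27, 4]
Bubble up: no swaps needed
Result: [49, 29, 21, 17, 27, 4]


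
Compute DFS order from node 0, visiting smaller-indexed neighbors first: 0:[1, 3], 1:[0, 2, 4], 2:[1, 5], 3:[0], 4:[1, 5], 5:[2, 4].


DFS stack-based: start with [0]
Visit order: [0, 1, 2, 5, 4, 3]


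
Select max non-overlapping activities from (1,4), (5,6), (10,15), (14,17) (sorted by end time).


Greedy: pick earliest-ending, then skip overlaps.
Selected (3 activities): [(1, 4), (5, 6), (10, 15)]


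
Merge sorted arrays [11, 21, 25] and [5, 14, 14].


Compare heads, take smaller each step.
Merged: [5, 11, 14, 14, 21, 25]


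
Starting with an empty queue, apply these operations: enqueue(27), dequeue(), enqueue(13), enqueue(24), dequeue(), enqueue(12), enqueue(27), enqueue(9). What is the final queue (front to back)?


enqueue(27) -> [27]
dequeue() returns 27 -> []
enqueue(13) -> [13]
enqueue(24) -> [13, 24]
dequeue() returns 13 -> [24]
enqueue(12) -> [24, 12]
enqueue(27) -> [24, 12, 27]
enqueue(9) -> [24, 12, 27, 9]
Final queue (front to back): [24, 12, 27, 9]


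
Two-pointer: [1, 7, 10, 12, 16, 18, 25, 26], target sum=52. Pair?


Two pointers: lo=0, hi=7
No pair sums to 52


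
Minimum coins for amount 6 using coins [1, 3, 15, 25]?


dp[0]=0; dp[i]=1+min(dp[i-c] for c in coins)
...dp[1]=1, dp[2]=2, dp[3]=1, dp[4]=2, dp[5]=3, dp[6]=2
Minimum coins for 6 = 2


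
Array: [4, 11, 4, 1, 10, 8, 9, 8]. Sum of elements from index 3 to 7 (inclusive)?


Prefix sums: [0, 4, 15, 19, 20, 30, 38, 47, 55]
Sum[3..7] = prefix[8] - prefix[3] = 55 - 19 = 36


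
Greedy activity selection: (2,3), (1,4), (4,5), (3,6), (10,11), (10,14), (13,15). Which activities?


Greedy: pick earliest-ending, then skip overlaps.
Selected (4 activities): [(2, 3), (4, 5), (10, 11), (13, 15)]


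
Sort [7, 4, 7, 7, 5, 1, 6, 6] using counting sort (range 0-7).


Count array: [0, 1, 0, 0, 1, 1, 2, 3]
Reconstruct: [1, 4, 5, 6, 6, 7, 7, 7]


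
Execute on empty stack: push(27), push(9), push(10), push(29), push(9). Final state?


push(27) -> [27]
push(9) -> [27, 9]
push(10) -> [27, 9, 10]
push(29) -> [27, 9, 10, 29]
push(9) -> [27, 9, 10, 29, 9]
Final stack (bottom to top): [27, 9, 10, 29, 9]


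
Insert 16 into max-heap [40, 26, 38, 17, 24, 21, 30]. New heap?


Append 16: [40, 26, 38, 17, 24, 21, 30, 16]
Bubble up: no swaps needed
Result: [40, 26, 38, 17, 24, 21, 30, 16]


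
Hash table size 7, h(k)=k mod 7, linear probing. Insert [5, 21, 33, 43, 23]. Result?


Insertions: 5->slot 5; 21->slot 0; 33->slot 6; 43->slot 1; 23->slot 2
Table: [21, 43, 23, None, None, 5, 33]


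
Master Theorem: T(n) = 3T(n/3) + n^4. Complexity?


a=3, b=3, c=4. log_3(3)=1 < c=4. Case 3: O(n^c) = O(n^4)
Complexity: O(n^4)


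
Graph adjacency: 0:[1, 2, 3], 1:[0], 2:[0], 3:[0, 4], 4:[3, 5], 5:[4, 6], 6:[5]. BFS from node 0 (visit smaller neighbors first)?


BFS queue: start with [0]
Visit order: [0, 1, 2, 3, 4, 5, 6]


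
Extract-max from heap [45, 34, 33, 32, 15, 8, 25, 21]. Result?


Max = 45
Replace root with last, heapify down
Resulting heap: [34, 32, 33, 21, 15, 8, 25]


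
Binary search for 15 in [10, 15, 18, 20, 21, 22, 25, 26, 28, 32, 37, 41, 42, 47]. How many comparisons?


Search for 15:
[0,13] mid=6 arr[6]=25
[0,5] mid=2 arr[2]=18
[0,1] mid=0 arr[0]=10
[1,1] mid=1 arr[1]=15
Total: 4 comparisons


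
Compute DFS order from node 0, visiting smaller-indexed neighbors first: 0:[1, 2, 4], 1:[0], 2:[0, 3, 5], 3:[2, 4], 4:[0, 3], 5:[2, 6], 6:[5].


DFS stack-based: start with [0]
Visit order: [0, 1, 2, 3, 4, 5, 6]


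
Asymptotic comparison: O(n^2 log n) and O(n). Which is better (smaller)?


linear grows slower than n^2 log n
O(n) is asymptotically smaller; O(n^2 log n) grows faster


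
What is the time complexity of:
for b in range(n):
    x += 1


Per nesting level: O(n) = O(n)
Complexity: O(n)


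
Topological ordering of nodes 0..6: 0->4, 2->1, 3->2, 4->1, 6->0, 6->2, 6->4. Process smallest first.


Kahn's algorithm, process smallest node first
Order: [3, 5, 6, 0, 2, 4, 1]


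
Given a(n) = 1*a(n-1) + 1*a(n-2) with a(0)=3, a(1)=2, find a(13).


Build bottom-up:
...a(11)=343, a(12)=555, a(13)=1*555+1*343=898


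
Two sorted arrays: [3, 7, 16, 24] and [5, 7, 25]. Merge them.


Compare heads, take smaller each step.
Merged: [3, 5, 7, 7, 16, 24, 25]


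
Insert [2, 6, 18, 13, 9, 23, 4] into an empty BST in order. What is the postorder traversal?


Root = 2; build tree by BST insertion.
Postorder traversal: [4, 9, 13, 23, 18, 6, 2]


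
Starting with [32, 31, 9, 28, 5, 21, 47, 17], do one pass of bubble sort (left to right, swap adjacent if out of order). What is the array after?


After one pass: [31, 9, 28, 5, 21, 32, 17, 47]


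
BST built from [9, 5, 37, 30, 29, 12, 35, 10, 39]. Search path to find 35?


BST root = 9
Search for 35: compare at each node
Path: [9, 37, 30, 35]


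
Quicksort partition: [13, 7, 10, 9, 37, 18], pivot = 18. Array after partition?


Elements <= 18 go left of pivot.
Result: [13, 7, 10, 9, 18, 37], pivot at index 4


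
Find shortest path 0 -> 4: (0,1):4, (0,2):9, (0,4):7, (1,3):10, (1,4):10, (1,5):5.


Dijkstra from 0:
Distances: {0: 0, 1: 4, 2: 9, 3: 14, 4: 7, 5: 9}
Shortest distance to 4 = 7, path = [0, 4]


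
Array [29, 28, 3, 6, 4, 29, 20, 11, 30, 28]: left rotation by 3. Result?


Left rotate by 3: [6, 4, 29, 20, 11, 30, 28, 29, 28, 3]


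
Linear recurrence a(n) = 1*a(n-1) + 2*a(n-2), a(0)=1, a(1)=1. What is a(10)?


Build bottom-up:
...a(8)=171, a(9)=341, a(10)=1*341+2*171=683


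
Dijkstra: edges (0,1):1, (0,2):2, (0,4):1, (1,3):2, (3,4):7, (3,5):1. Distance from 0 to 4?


Dijkstra from 0:
Distances: {0: 0, 1: 1, 2: 2, 3: 3, 4: 1, 5: 4}
Shortest distance to 4 = 1, path = [0, 4]


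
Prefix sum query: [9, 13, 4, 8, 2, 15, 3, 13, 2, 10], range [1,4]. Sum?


Prefix sums: [0, 9, 22, 26, 34, 36, 51, 54, 67, 69, 79]
Sum[1..4] = prefix[5] - prefix[1] = 36 - 9 = 27


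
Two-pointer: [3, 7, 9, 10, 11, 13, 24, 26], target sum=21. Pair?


Two pointers: lo=0, hi=7
Found pair: (10, 11) summing to 21


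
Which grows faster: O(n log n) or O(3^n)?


linearithmic grows slower than exponential (base 3)
O(n log n) is asymptotically smaller; O(3^n) grows faster


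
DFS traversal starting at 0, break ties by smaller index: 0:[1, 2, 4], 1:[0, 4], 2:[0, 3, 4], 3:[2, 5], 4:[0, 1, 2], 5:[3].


DFS stack-based: start with [0]
Visit order: [0, 1, 4, 2, 3, 5]


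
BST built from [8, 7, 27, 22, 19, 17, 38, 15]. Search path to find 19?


BST root = 8
Search for 19: compare at each node
Path: [8, 27, 22, 19]


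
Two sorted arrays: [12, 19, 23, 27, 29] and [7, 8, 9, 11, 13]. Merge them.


Compare heads, take smaller each step.
Merged: [7, 8, 9, 11, 12, 13, 19, 23, 27, 29]


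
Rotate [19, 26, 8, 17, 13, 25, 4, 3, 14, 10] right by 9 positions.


Right rotate by 9: [26, 8, 17, 13, 25, 4, 3, 14, 10, 19]


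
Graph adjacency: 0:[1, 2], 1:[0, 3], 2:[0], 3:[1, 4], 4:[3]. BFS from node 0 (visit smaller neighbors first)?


BFS queue: start with [0]
Visit order: [0, 1, 2, 3, 4]


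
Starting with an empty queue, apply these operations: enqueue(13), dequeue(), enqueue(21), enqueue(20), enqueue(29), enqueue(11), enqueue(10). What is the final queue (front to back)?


enqueue(13) -> [13]
dequeue() returns 13 -> []
enqueue(21) -> [21]
enqueue(20) -> [21, 20]
enqueue(29) -> [21, 20, 29]
enqueue(11) -> [21, 20, 29, 11]
enqueue(10) -> [21, 20, 29, 11, 10]
Final queue (front to back): [21, 20, 29, 11, 10]


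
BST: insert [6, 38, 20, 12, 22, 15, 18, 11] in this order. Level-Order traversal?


Root = 6; build tree by BST insertion.
Level-Order traversal: [6, 38, 20, 12, 22, 11, 15, 18]


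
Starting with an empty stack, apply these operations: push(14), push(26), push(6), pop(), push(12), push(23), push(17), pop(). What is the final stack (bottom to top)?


push(14) -> [14]
push(26) -> [14, 26]
push(6) -> [14, 26, 6]
pop() returns 6 -> [14, 26]
push(12) -> [14, 26, 12]
push(23) -> [14, 26, 12, 23]
push(17) -> [14, 26, 12, 23, 17]
pop() returns 17 -> [14, 26, 12, 23]
Final stack (bottom to top): [14, 26, 12, 23]


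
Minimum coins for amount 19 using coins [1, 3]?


dp[0]=0; dp[i]=1+min(dp[i-c] for c in coins)
...dp[14]=6, dp[15]=5, dp[16]=6, dp[17]=7, dp[18]=6, dp[19]=7
Minimum coins for 19 = 7


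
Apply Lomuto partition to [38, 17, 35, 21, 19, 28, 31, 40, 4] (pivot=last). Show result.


Elements <= 4 go left of pivot.
Result: [4, 17, 35, 21, 19, 28, 31, 40, 38], pivot at index 0


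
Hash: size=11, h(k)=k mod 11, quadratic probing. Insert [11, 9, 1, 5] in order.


Insertions: 11->slot 0; 9->slot 9; 1->slot 1; 5->slot 5
Table: [11, 1, None, None, None, 5, None, None, None, 9, None]


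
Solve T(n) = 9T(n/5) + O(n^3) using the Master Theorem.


a=9, b=5, c=3. log_5(9)=1.365 < c=3. Case 3: O(n^c) = O(n^3)
Complexity: O(n^3)


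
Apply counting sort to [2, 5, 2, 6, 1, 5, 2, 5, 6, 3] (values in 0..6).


Count array: [0, 1, 3, 1, 0, 3, 2]
Reconstruct: [1, 2, 2, 2, 3, 5, 5, 5, 6, 6]


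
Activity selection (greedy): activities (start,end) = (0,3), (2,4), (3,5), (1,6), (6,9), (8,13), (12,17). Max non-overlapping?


Greedy: pick earliest-ending, then skip overlaps.
Selected (4 activities): [(0, 3), (3, 5), (6, 9), (12, 17)]


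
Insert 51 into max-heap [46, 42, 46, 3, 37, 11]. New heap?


Append 51: [46, 42, 46, 3, 37, 11, 51]
Bubble up: swap idx 6(51) with idx 2(46); swap idx 2(51) with idx 0(46)
Result: [51, 42, 46, 3, 37, 11, 46]


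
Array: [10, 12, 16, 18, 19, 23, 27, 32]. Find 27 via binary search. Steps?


Search for 27:
[0,7] mid=3 arr[3]=18
[4,7] mid=5 arr[5]=23
[6,7] mid=6 arr[6]=27
Total: 3 comparisons


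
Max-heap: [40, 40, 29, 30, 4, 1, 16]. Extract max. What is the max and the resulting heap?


Max = 40
Replace root with last, heapify down
Resulting heap: [40, 30, 29, 16, 4, 1]


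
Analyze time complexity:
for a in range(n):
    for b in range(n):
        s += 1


Per nesting level: O(n) * O(n) = O(n^2)
Complexity: O(n^2)


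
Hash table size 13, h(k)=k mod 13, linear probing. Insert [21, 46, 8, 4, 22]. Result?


Insertions: 21->slot 8; 46->slot 7; 8->slot 9; 4->slot 4; 22->slot 10
Table: [None, None, None, None, 4, None, None, 46, 21, 8, 22, None, None]


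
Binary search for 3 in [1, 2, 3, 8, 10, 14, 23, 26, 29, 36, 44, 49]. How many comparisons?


Search for 3:
[0,11] mid=5 arr[5]=14
[0,4] mid=2 arr[2]=3
Total: 2 comparisons


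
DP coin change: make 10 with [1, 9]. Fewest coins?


dp[0]=0; dp[i]=1+min(dp[i-c] for c in coins)
...dp[5]=5, dp[6]=6, dp[7]=7, dp[8]=8, dp[9]=1, dp[10]=2
Minimum coins for 10 = 2


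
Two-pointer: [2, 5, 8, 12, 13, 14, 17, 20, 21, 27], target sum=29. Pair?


Two pointers: lo=0, hi=9
Found pair: (2, 27) summing to 29


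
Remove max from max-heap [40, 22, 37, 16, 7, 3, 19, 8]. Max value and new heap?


Max = 40
Replace root with last, heapify down
Resulting heap: [37, 22, 19, 16, 7, 3, 8]


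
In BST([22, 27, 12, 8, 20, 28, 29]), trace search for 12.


BST root = 22
Search for 12: compare at each node
Path: [22, 12]


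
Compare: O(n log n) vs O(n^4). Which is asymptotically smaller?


linearithmic grows slower than quartic
O(n log n) is asymptotically smaller; O(n^4) grows faster


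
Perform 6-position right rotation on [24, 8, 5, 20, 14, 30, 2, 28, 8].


Right rotate by 6: [20, 14, 30, 2, 28, 8, 24, 8, 5]


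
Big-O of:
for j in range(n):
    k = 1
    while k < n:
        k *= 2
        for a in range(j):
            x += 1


Per nesting level: O(n) * O(log n) * O(n) [triangular over j] = O(n^2 log n)
Complexity: O(n^2 log n)


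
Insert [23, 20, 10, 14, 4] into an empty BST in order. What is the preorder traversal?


Root = 23; build tree by BST insertion.
Preorder traversal: [23, 20, 10, 4, 14]


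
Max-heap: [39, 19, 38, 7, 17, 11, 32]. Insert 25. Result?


Append 25: [39, 19, 38, 7, 17, 11, 32, 25]
Bubble up: swap idx 7(25) with idx 3(7); swap idx 3(25) with idx 1(19)
Result: [39, 25, 38, 19, 17, 11, 32, 7]


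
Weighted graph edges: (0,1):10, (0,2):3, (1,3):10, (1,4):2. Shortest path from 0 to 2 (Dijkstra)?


Dijkstra from 0:
Distances: {0: 0, 1: 10, 2: 3, 3: 20, 4: 12}
Shortest distance to 2 = 3, path = [0, 2]


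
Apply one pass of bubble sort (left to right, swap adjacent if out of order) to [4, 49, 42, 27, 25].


After one pass: [4, 42, 27, 25, 49]


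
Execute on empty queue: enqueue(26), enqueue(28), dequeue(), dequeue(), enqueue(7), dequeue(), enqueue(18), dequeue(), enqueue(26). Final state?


enqueue(26) -> [26]
enqueue(28) -> [26, 28]
dequeue() returns 26 -> [28]
dequeue() returns 28 -> []
enqueue(7) -> [7]
dequeue() returns 7 -> []
enqueue(18) -> [18]
dequeue() returns 18 -> []
enqueue(26) -> [26]
Final queue (front to back): [26]


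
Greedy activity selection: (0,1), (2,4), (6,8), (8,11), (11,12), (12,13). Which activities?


Greedy: pick earliest-ending, then skip overlaps.
Selected (6 activities): [(0, 1), (2, 4), (6, 8), (8, 11), (11, 12), (12, 13)]


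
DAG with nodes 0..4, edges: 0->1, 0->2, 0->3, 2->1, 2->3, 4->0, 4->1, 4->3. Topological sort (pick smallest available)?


Kahn's algorithm, process smallest node first
Order: [4, 0, 2, 1, 3]


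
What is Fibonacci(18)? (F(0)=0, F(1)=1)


F(n)=F(n-1)+F(n-2)
...F(16)=987, F(17)=1597, F(18)=2584


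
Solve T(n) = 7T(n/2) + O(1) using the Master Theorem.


a=7, b=2, c=0. log_2(7)=2.807 > c=0. Case 1: O(n^log_b(a)) = O(n^2.807)
Complexity: O(n^2.807)


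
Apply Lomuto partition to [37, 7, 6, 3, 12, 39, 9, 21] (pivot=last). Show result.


Elements <= 21 go left of pivot.
Result: [7, 6, 3, 12, 9, 21, 37, 39], pivot at index 5


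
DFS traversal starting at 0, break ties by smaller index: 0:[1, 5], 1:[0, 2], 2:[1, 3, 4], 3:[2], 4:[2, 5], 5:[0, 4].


DFS stack-based: start with [0]
Visit order: [0, 1, 2, 3, 4, 5]


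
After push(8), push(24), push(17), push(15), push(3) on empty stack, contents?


push(8) -> [8]
push(24) -> [8, 24]
push(17) -> [8, 24, 17]
push(15) -> [8, 24, 17, 15]
push(3) -> [8, 24, 17, 15, 3]
Final stack (bottom to top): [8, 24, 17, 15, 3]


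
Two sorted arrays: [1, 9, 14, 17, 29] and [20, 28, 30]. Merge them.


Compare heads, take smaller each step.
Merged: [1, 9, 14, 17, 20, 28, 29, 30]


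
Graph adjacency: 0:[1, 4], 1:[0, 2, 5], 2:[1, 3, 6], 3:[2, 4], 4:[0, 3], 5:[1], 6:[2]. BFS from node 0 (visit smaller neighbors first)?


BFS queue: start with [0]
Visit order: [0, 1, 4, 2, 5, 3, 6]


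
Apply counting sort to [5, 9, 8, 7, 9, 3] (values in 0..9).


Count array: [0, 0, 0, 1, 0, 1, 0, 1, 1, 2]
Reconstruct: [3, 5, 7, 8, 9, 9]


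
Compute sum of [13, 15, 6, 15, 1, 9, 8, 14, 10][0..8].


Prefix sums: [0, 13, 28, 34, 49, 50, 59, 67, 81, 91]
Sum[0..8] = prefix[9] - prefix[0] = 91 - 0 = 91


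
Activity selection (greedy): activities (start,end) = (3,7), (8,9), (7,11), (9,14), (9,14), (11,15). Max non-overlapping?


Greedy: pick earliest-ending, then skip overlaps.
Selected (3 activities): [(3, 7), (8, 9), (9, 14)]


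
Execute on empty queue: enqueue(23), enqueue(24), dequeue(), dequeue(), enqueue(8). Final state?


enqueue(23) -> [23]
enqueue(24) -> [23, 24]
dequeue() returns 23 -> [24]
dequeue() returns 24 -> []
enqueue(8) -> [8]
Final queue (front to back): [8]


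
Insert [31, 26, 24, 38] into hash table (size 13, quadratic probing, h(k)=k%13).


Insertions: 31->slot 5; 26->slot 0; 24->slot 11; 38->slot 12
Table: [26, None, None, None, None, 31, None, None, None, None, None, 24, 38]


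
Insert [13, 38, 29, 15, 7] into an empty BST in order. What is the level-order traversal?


Root = 13; build tree by BST insertion.
Level-Order traversal: [13, 7, 38, 29, 15]


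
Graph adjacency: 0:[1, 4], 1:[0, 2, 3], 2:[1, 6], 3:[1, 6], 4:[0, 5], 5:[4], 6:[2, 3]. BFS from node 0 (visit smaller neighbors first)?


BFS queue: start with [0]
Visit order: [0, 1, 4, 2, 3, 5, 6]


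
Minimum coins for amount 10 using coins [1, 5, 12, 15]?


dp[0]=0; dp[i]=1+min(dp[i-c] for c in coins)
...dp[5]=1, dp[6]=2, dp[7]=3, dp[8]=4, dp[9]=5, dp[10]=2
Minimum coins for 10 = 2


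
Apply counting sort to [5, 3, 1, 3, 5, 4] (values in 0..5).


Count array: [0, 1, 0, 2, 1, 2]
Reconstruct: [1, 3, 3, 4, 5, 5]


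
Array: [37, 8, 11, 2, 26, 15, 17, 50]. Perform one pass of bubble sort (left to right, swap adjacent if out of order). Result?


After one pass: [8, 11, 2, 26, 15, 17, 37, 50]


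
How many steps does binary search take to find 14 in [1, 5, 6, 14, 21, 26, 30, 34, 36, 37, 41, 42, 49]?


Search for 14:
[0,12] mid=6 arr[6]=30
[0,5] mid=2 arr[2]=6
[3,5] mid=4 arr[4]=21
[3,3] mid=3 arr[3]=14
Total: 4 comparisons


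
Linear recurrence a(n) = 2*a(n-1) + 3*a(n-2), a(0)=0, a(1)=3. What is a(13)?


Build bottom-up:
...a(11)=132861, a(12)=398580, a(13)=2*398580+3*132861=1195743


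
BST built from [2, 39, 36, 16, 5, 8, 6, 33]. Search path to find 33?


BST root = 2
Search for 33: compare at each node
Path: [2, 39, 36, 16, 33]


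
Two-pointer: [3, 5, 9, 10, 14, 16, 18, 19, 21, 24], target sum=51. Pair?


Two pointers: lo=0, hi=9
No pair sums to 51


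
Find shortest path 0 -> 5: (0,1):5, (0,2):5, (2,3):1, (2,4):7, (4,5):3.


Dijkstra from 0:
Distances: {0: 0, 1: 5, 2: 5, 3: 6, 4: 12, 5: 15}
Shortest distance to 5 = 15, path = [0, 2, 4, 5]


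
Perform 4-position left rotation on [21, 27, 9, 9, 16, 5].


Left rotate by 4: [16, 5, 21, 27, 9, 9]


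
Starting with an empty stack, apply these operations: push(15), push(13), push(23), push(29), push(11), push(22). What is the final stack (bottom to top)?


push(15) -> [15]
push(13) -> [15, 13]
push(23) -> [15, 13, 23]
push(29) -> [15, 13, 23, 29]
push(11) -> [15, 13, 23, 29, 11]
push(22) -> [15, 13, 23, 29, 11, 22]
Final stack (bottom to top): [15, 13, 23, 29, 11, 22]


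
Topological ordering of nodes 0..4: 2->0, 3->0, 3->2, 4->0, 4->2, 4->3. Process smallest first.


Kahn's algorithm, process smallest node first
Order: [1, 4, 3, 2, 0]


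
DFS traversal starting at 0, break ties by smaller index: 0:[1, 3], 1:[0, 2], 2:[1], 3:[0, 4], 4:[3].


DFS stack-based: start with [0]
Visit order: [0, 1, 2, 3, 4]


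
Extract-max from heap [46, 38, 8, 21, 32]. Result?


Max = 46
Replace root with last, heapify down
Resulting heap: [38, 32, 8, 21]


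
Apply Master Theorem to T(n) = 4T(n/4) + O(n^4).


a=4, b=4, c=4. log_4(4)=1 < c=4. Case 3: O(n^c) = O(n^4)
Complexity: O(n^4)


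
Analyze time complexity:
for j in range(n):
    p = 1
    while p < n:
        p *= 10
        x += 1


Per nesting level: O(n) * O(log n) = O(n log n)
Complexity: O(n log n)


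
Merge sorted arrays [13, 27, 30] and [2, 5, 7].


Compare heads, take smaller each step.
Merged: [2, 5, 7, 13, 27, 30]


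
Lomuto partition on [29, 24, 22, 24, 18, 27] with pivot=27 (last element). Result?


Elements <= 27 go left of pivot.
Result: [24, 22, 24, 18, 27, 29], pivot at index 4


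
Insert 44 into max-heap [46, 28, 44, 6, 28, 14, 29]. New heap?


Append 44: [46, 28, 44, 6, 28, 14, 29, 44]
Bubble up: swap idx 7(44) with idx 3(6); swap idx 3(44) with idx 1(28)
Result: [46, 44, 44, 28, 28, 14, 29, 6]


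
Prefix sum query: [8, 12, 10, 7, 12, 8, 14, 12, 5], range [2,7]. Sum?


Prefix sums: [0, 8, 20, 30, 37, 49, 57, 71, 83, 88]
Sum[2..7] = prefix[8] - prefix[2] = 83 - 20 = 63


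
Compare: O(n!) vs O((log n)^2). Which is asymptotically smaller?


polylogarithmic grows slower than factorial
O((log n)^2) is asymptotically smaller; O(n!) grows faster


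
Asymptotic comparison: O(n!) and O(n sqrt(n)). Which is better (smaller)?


n^1.5 grows slower than factorial
O(n sqrt(n)) is asymptotically smaller; O(n!) grows faster


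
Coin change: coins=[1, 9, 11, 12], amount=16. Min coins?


dp[0]=0; dp[i]=1+min(dp[i-c] for c in coins)
...dp[11]=1, dp[12]=1, dp[13]=2, dp[14]=3, dp[15]=4, dp[16]=5
Minimum coins for 16 = 5


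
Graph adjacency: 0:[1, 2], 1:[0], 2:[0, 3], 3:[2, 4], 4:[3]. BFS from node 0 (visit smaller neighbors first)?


BFS queue: start with [0]
Visit order: [0, 1, 2, 3, 4]


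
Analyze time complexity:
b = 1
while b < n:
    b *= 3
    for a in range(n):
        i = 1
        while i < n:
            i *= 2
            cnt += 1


Per nesting level: O(log n) * O(n) * O(log n) = O(n (log n)^2)
Complexity: O(n (log n)^2)


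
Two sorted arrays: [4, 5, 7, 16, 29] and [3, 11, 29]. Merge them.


Compare heads, take smaller each step.
Merged: [3, 4, 5, 7, 11, 16, 29, 29]


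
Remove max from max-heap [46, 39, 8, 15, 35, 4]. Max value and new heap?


Max = 46
Replace root with last, heapify down
Resulting heap: [39, 35, 8, 15, 4]


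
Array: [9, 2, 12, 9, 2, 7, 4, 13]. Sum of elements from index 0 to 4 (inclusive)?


Prefix sums: [0, 9, 11, 23, 32, 34, 41, 45, 58]
Sum[0..4] = prefix[5] - prefix[0] = 34 - 0 = 34


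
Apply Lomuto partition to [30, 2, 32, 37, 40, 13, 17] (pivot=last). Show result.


Elements <= 17 go left of pivot.
Result: [2, 13, 17, 37, 40, 30, 32], pivot at index 2


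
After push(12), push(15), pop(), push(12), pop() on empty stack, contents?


push(12) -> [12]
push(15) -> [12, 15]
pop() returns 15 -> [12]
push(12) -> [12, 12]
pop() returns 12 -> [12]
Final stack (bottom to top): [12]


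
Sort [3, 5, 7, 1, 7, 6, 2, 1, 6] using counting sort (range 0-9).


Count array: [0, 2, 1, 1, 0, 1, 2, 2, 0, 0]
Reconstruct: [1, 1, 2, 3, 5, 6, 6, 7, 7]


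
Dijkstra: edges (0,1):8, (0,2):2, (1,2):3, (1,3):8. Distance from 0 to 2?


Dijkstra from 0:
Distances: {0: 0, 1: 5, 2: 2, 3: 13}
Shortest distance to 2 = 2, path = [0, 2]


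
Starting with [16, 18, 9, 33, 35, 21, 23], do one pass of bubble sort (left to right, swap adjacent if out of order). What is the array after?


After one pass: [16, 9, 18, 33, 21, 23, 35]


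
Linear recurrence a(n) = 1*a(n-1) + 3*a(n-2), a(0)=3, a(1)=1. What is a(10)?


Build bottom-up:
...a(8)=1090, a(9)=2461, a(10)=1*2461+3*1090=5731


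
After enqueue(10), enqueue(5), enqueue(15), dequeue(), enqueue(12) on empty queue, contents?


enqueue(10) -> [10]
enqueue(5) -> [10, 5]
enqueue(15) -> [10, 5, 15]
dequeue() returns 10 -> [5, 15]
enqueue(12) -> [5, 15, 12]
Final queue (front to back): [5, 15, 12]


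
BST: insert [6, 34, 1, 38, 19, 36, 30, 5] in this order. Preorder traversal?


Root = 6; build tree by BST insertion.
Preorder traversal: [6, 1, 5, 34, 19, 30, 38, 36]


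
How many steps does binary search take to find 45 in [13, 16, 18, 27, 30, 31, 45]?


Search for 45:
[0,6] mid=3 arr[3]=27
[4,6] mid=5 arr[5]=31
[6,6] mid=6 arr[6]=45
Total: 3 comparisons


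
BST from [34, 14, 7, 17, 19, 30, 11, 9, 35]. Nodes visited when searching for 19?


BST root = 34
Search for 19: compare at each node
Path: [34, 14, 17, 19]


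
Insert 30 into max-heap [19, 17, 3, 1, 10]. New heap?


Append 30: [19, 17, 3, 1, 10, 30]
Bubble up: swap idx 5(30) with idx 2(3); swap idx 2(30) with idx 0(19)
Result: [30, 17, 19, 1, 10, 3]


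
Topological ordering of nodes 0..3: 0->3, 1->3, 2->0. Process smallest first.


Kahn's algorithm, process smallest node first
Order: [1, 2, 0, 3]


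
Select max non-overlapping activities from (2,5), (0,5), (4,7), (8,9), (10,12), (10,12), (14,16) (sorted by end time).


Greedy: pick earliest-ending, then skip overlaps.
Selected (4 activities): [(2, 5), (8, 9), (10, 12), (14, 16)]


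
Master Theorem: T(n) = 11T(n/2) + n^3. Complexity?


a=11, b=2, c=3. log_2(11)=3.459 > c=3. Case 1: O(n^log_b(a)) = O(n^3.459)
Complexity: O(n^3.459)


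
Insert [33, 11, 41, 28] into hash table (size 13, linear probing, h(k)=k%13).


Insertions: 33->slot 7; 11->slot 11; 41->slot 2; 28->slot 3
Table: [None, None, 41, 28, None, None, None, 33, None, None, None, 11, None]


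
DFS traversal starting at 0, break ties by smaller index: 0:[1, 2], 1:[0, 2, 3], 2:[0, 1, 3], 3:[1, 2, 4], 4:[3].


DFS stack-based: start with [0]
Visit order: [0, 1, 2, 3, 4]


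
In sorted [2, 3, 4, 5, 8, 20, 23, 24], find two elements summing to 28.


Two pointers: lo=0, hi=7
Found pair: (4, 24) summing to 28


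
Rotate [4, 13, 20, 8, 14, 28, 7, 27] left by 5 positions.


Left rotate by 5: [28, 7, 27, 4, 13, 20, 8, 14]
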